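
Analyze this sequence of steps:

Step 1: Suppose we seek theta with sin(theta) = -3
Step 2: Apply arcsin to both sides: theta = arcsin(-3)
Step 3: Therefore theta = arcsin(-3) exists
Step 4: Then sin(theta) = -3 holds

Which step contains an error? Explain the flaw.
Step 2: Apply arcsin to both sides: theta = arcsin(-3)

Step 2 applies arcsin to -3. However, arcsin(x) is only defined for x in [-1, 1] because sin(theta) can only produce values in that range. Since |-3| > 1, arcsin(-3) is undefined. There is no angle whose sine equals -3.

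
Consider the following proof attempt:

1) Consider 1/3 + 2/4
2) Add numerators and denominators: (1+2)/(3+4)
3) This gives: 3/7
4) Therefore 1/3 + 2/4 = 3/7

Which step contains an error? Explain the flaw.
Step 2: Add numerators and denominators: (1+2)/(3+4)

Step 2 incorrectly adds fractions by separately adding numerators and denominators. This is wrong. The correct method requires a common denominator: 1/3 + 2/4 = (1×4 + 2×3)/(3×4) = 10/12 = 5/6. The method used gives 3/7, which is different.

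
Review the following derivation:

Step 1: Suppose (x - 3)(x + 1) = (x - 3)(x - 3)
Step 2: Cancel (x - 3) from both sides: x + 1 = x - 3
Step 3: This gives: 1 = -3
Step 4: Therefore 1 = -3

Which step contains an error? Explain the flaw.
Step 2: Cancel (x - 3) from both sides: x + 1 = x - 3

Step 2 cancels (x - 3) from both sides. This is only valid if (x - 3) ≠ 0, i.e., x ≠ 3. When x = 3, both sides equal zero regardless of the other factors. The correct approach requires considering x = 3 as a separate case.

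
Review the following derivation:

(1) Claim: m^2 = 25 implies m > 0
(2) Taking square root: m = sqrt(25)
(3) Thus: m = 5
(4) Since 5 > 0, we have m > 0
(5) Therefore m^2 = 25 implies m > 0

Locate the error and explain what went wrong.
Step 2: Taking square root: m = sqrt(25)

Step 2 takes the square root and assumes the positive root only. The equation m^2 = 25 actually has two solutions: m = 5 and m = -5. The proof silently assumes m > 0 without justification, then uses this assumption to conclude m > 0, which is circular. The counterexample m = -5 shows the claim is false.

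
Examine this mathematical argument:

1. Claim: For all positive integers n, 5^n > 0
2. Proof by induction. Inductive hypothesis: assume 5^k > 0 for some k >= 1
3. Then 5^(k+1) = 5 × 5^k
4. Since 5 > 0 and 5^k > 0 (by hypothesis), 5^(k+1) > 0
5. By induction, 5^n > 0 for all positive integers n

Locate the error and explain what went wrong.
Step 5: By induction, 5^n > 0 for all positive integers n

Step 5 concludes the proof by induction, but no base case was ever established. A valid induction proof requires: (1) a base case proving 5^1 > 0, and (2) an inductive step showing IF 5^k > 0 THEN 5^(k+1) > 0. Steps 2-4 correctly establish the inductive step, but without the base case the conclusion in step 5 does not follow.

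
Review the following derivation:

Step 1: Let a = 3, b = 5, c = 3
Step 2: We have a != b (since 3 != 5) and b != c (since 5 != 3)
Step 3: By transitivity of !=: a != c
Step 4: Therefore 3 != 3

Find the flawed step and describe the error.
Step 3: By transitivity of !=: a != c

Step 3 incorrectly applies transitivity to the '!=' relation. Transitivity states: if a R b and b R c, then a R c. However, '!=' is not transitive. Counterexample: 3 != 5 and 5 != 3, but 3 = 3 (both equal 3). Transitivity holds for relations like <, <=, =, but not for !=.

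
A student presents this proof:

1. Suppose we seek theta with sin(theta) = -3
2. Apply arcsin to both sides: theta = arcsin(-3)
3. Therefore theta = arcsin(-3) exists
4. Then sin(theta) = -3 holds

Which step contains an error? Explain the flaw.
Step 2: Apply arcsin to both sides: theta = arcsin(-3)

Step 2 applies arcsin to -3. However, arcsin(x) is only defined for x in [-1, 1] because sin(theta) can only produce values in that range. Since |-3| > 1, arcsin(-3) is undefined. There is no angle whose sine equals -3.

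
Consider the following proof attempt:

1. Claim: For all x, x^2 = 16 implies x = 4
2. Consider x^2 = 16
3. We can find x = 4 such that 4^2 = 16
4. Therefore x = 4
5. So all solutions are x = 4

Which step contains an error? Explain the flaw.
Step 4: Therefore x = 4

Step 4 incorrectly concludes that x = 4 is the only solution. The proof shows that x = 4 is A solution (existence), but does not show it is the ONLY solution (uniqueness). In fact, x = -4 is also a solution since (-4)^2 = 16. Finding one solution doesn't prove there are no others.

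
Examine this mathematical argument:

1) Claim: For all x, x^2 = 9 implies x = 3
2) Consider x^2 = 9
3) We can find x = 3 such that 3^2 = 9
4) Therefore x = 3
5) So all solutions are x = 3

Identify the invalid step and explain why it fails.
Step 4: Therefore x = 3

Step 4 incorrectly concludes that x = 3 is the only solution. The proof shows that x = 3 is A solution (existence), but does not show it is the ONLY solution (uniqueness). In fact, x = -3 is also a solution since (-3)^2 = 9. Finding one solution doesn't prove there are no others.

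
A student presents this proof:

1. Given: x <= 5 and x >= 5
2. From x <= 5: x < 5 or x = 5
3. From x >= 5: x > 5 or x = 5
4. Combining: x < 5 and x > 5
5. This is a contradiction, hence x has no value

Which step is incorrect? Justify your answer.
Step 4: Combining: x < 5 and x > 5

Step 4 incorrectly combines the conditions. From x <= 5 and x >= 5, the intersection is x = 5. The error treats the 'or' cases as 'and' requirements. The correct conclusion is that x = 5 is the unique solution, not that no solution exists.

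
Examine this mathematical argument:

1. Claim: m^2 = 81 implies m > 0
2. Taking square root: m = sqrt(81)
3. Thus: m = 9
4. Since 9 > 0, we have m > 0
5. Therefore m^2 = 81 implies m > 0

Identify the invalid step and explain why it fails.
Step 2: Taking square root: m = sqrt(81)

Step 2 takes the square root and assumes the positive root only. The equation m^2 = 81 actually has two solutions: m = 9 and m = -9. The proof silently assumes m > 0 without justification, then uses this assumption to conclude m > 0, which is circular. The counterexample m = -9 shows the claim is false.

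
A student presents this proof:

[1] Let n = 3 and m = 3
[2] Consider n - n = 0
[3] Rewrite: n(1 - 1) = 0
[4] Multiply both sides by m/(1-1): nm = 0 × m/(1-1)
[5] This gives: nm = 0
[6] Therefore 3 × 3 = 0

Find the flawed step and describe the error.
Step 4: Multiply both sides by m/(1-1): nm = 0 × m/(1-1)

Step 4 multiplies both sides by m/(1-1). However, 1-1 = 0, so this is multiplication by m/0, which is undefined. We cannot multiply by an undefined expression.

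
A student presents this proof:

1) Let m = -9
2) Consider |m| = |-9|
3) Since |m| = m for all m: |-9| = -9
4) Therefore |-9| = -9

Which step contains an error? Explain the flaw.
Step 3: Since |m| = m for all m: |-9| = -9

Step 3 incorrectly states that |m| = m for all m. The correct definition is |m| = m when m >= 0, and |m| = -m when m < 0. Since -9 < 0, we have |-9| = -(-9) = 9, not -9.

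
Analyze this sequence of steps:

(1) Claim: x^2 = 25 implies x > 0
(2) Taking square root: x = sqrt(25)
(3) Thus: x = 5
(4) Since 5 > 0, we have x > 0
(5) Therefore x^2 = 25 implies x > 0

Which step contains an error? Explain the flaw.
Step 2: Taking square root: x = sqrt(25)

Step 2 takes the square root and assumes the positive root only. The equation x^2 = 25 actually has two solutions: x = 5 and x = -5. The proof silently assumes x > 0 without justification, then uses this assumption to conclude x > 0, which is circular. The counterexample x = -5 shows the claim is false.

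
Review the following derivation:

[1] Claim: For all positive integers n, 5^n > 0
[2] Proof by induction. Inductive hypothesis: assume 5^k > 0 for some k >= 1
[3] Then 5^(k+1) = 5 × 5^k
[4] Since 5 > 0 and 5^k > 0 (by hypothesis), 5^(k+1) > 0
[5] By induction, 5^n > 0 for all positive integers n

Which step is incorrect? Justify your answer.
Step 5: By induction, 5^n > 0 for all positive integers n

Step 5 concludes the proof by induction, but no base case was ever established. A valid induction proof requires: (1) a base case proving 5^1 > 0, and (2) an inductive step showing IF 5^k > 0 THEN 5^(k+1) > 0. Steps 2-4 correctly establish the inductive step, but without the base case the conclusion in step 5 does not follow.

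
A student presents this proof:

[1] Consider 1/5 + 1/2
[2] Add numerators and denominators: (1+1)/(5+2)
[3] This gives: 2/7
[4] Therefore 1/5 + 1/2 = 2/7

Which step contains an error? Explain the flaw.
Step 2: Add numerators and denominators: (1+1)/(5+2)

Step 2 incorrectly adds fractions by separately adding numerators and denominators. This is wrong. The correct method requires a common denominator: 1/5 + 1/2 = (1×2 + 1×5)/(5×2) = 7/10 = 7/10. The method used gives 2/7, which is different.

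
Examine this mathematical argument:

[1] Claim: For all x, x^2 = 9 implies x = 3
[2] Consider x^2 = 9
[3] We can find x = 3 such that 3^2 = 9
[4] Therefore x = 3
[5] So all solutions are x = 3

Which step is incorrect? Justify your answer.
Step 4: Therefore x = 3

Step 4 incorrectly concludes that x = 3 is the only solution. The proof shows that x = 3 is A solution (existence), but does not show it is the ONLY solution (uniqueness). In fact, x = -3 is also a solution since (-3)^2 = 9. Finding one solution doesn't prove there are no others.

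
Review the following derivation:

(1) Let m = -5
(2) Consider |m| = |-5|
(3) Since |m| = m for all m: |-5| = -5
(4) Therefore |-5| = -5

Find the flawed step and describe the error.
Step 3: Since |m| = m for all m: |-5| = -5

Step 3 incorrectly states that |m| = m for all m. The correct definition is |m| = m when m >= 0, and |m| = -m when m < 0. Since -5 < 0, we have |-5| = -(-5) = 5, not -5.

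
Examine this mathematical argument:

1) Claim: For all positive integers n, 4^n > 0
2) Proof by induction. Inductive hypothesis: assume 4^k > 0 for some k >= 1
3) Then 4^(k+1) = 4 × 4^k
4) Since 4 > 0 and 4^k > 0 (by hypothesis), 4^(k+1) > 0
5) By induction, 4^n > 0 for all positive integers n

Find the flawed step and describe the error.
Step 5: By induction, 4^n > 0 for all positive integers n

Step 5 concludes the proof by induction, but no base case was ever established. A valid induction proof requires: (1) a base case proving 4^1 > 0, and (2) an inductive step showing IF 4^k > 0 THEN 4^(k+1) > 0. Steps 2-4 correctly establish the inductive step, but without the base case the conclusion in step 5 does not follow.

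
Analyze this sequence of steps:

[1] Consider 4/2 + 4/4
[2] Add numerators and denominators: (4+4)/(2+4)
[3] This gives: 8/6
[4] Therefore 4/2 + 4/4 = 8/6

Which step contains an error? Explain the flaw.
Step 2: Add numerators and denominators: (4+4)/(2+4)

Step 2 incorrectly adds fractions by separately adding numerators and denominators. This is wrong. The correct method requires a common denominator: 4/2 + 4/4 = (4×4 + 4×2)/(2×4) = 24/8 = 3. The method used gives 8/6, which is different.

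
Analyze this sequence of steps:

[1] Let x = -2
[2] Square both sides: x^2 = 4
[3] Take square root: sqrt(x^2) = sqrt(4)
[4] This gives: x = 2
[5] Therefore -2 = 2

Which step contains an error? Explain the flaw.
Step 4: This gives: x = 2

Step 4 incorrectly states that sqrt(x^2) = x. The correct identity is sqrt(x^2) = |x|. Since x = -2 < 0, we have sqrt(x^2) = |-2| = 2, not x = -2.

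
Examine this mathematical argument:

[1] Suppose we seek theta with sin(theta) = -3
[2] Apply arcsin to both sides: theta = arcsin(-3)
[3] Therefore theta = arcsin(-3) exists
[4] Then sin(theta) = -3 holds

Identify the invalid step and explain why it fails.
Step 2: Apply arcsin to both sides: theta = arcsin(-3)

Step 2 applies arcsin to -3. However, arcsin(x) is only defined for x in [-1, 1] because sin(theta) can only produce values in that range. Since |-3| > 1, arcsin(-3) is undefined. There is no angle whose sine equals -3.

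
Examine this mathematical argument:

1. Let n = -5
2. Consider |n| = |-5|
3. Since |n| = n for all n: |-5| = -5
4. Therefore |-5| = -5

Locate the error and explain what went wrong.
Step 3: Since |n| = n for all n: |-5| = -5

Step 3 incorrectly states that |n| = n for all n. The correct definition is |n| = n when n >= 0, and |n| = -n when n < 0. Since -5 < 0, we have |-5| = -(-5) = 5, not -5.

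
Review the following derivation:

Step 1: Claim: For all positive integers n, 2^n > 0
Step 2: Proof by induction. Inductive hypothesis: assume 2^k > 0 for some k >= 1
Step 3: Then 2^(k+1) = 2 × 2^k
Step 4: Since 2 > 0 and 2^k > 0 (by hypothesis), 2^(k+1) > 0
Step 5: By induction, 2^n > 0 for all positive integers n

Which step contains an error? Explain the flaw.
Step 5: By induction, 2^n > 0 for all positive integers n

Step 5 concludes the proof by induction, but no base case was ever established. A valid induction proof requires: (1) a base case proving 2^1 > 0, and (2) an inductive step showing IF 2^k > 0 THEN 2^(k+1) > 0. Steps 2-4 correctly establish the inductive step, but without the base case the conclusion in step 5 does not follow.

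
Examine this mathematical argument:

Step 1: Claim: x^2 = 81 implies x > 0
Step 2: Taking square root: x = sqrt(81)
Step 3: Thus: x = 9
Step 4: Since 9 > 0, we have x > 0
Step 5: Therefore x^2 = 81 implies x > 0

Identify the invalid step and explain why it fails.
Step 2: Taking square root: x = sqrt(81)

Step 2 takes the square root and assumes the positive root only. The equation x^2 = 81 actually has two solutions: x = 9 and x = -9. The proof silently assumes x > 0 without justification, then uses this assumption to conclude x > 0, which is circular. The counterexample x = -9 shows the claim is false.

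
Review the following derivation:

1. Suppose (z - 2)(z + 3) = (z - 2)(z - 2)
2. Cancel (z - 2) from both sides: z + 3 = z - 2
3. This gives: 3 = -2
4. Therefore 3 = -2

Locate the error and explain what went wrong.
Step 2: Cancel (z - 2) from both sides: z + 3 = z - 2

Step 2 cancels (z - 2) from both sides. This is only valid if (z - 2) ≠ 0, i.e., z ≠ 2. When z = 2, both sides equal zero regardless of the other factors. The correct approach requires considering z = 2 as a separate case.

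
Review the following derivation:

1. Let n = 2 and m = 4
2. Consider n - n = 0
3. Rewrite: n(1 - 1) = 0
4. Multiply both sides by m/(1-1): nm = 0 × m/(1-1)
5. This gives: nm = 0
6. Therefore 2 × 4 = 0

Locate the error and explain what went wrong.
Step 4: Multiply both sides by m/(1-1): nm = 0 × m/(1-1)

Step 4 multiplies both sides by m/(1-1). However, 1-1 = 0, so this is multiplication by m/0, which is undefined. We cannot multiply by an undefined expression.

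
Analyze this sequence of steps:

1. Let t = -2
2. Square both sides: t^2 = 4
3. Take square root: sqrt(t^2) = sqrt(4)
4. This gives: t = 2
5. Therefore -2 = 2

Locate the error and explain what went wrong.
Step 4: This gives: t = 2

Step 4 incorrectly states that sqrt(t^2) = t. The correct identity is sqrt(t^2) = |t|. Since t = -2 < 0, we have sqrt(t^2) = |-2| = 2, not t = -2.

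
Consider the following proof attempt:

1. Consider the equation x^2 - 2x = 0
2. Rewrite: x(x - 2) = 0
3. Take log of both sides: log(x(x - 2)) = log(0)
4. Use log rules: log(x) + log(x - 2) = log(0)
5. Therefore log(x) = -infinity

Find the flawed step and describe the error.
Step 3: Take log of both sides: log(x(x - 2)) = log(0)

Step 3 takes the logarithm of both sides, resulting in log(0) on the right side. The logarithm is only defined for positive numbers; log(0) is undefined (approaches negative infinity). This operation is invalid.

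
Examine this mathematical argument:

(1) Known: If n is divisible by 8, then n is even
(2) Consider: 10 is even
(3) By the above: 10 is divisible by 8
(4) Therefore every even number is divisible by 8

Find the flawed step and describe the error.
Step 3: By the above: 10 is divisible by 8

Step 3 commits the fallacy of affirming the consequent. The known fact 'divisible by 8 → even' does NOT imply 'even → divisible by 8'. That would be the converse, which is false. For example, 10 is even but 10 ÷ 8 = 1.25, which is not an integer.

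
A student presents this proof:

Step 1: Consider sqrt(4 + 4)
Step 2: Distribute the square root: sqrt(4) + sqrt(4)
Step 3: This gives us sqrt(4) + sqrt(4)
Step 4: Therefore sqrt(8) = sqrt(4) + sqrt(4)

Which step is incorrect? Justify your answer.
Step 2: Distribute the square root: sqrt(4) + sqrt(4)

Step 2 incorrectly 'distributes' the square root over addition. The square root function does not distribute: sqrt(a + b) ≠ sqrt(a) + sqrt(b). In fact, sqrt(4 + 4) = sqrt(8) ≈ 2.8284, while sqrt(4) + sqrt(4) ≈ 4.0000.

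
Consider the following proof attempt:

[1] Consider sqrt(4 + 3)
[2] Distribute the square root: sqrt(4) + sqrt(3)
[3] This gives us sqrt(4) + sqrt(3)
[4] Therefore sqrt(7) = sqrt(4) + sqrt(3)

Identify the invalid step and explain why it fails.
Step 2: Distribute the square root: sqrt(4) + sqrt(3)

Step 2 incorrectly 'distributes' the square root over addition. The square root function does not distribute: sqrt(a + b) ≠ sqrt(a) + sqrt(b). In fact, sqrt(4 + 3) = sqrt(7) ≈ 2.6458, while sqrt(4) + sqrt(3) ≈ 3.7321.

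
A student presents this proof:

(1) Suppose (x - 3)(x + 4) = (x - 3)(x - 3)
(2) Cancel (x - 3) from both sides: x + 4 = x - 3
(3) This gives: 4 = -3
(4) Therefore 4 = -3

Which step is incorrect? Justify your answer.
Step 2: Cancel (x - 3) from both sides: x + 4 = x - 3

Step 2 cancels (x - 3) from both sides. This is only valid if (x - 3) ≠ 0, i.e., x ≠ 3. When x = 3, both sides equal zero regardless of the other factors. The correct approach requires considering x = 3 as a separate case.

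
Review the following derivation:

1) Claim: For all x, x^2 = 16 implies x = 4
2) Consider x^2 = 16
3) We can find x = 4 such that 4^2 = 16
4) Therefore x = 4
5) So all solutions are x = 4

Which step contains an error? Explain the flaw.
Step 4: Therefore x = 4

Step 4 incorrectly concludes that x = 4 is the only solution. The proof shows that x = 4 is A solution (existence), but does not show it is the ONLY solution (uniqueness). In fact, x = -4 is also a solution since (-4)^2 = 16. Finding one solution doesn't prove there are no others.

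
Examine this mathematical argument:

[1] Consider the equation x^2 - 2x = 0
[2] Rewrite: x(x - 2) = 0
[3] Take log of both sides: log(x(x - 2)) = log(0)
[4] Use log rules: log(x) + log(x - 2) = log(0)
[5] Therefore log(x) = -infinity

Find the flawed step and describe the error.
Step 3: Take log of both sides: log(x(x - 2)) = log(0)

Step 3 takes the logarithm of both sides, resulting in log(0) on the right side. The logarithm is only defined for positive numbers; log(0) is undefined (approaches negative infinity). This operation is invalid.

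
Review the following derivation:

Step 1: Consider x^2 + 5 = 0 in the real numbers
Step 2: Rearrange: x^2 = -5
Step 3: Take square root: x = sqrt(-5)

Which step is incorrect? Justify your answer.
Step 3: Take square root: x = sqrt(-5)

Step 3 takes the square root of -5, which is negative. In the real number system, the square root of a negative number is undefined. The equation x^2 + 5 = 0 has no real solutions. Square roots of negative numbers only exist in the complex numbers.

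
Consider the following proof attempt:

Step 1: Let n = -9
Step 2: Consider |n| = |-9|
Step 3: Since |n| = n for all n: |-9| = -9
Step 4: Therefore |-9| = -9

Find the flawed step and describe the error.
Step 3: Since |n| = n for all n: |-9| = -9

Step 3 incorrectly states that |n| = n for all n. The correct definition is |n| = n when n >= 0, and |n| = -n when n < 0. Since -9 < 0, we have |-9| = -(-9) = 9, not -9.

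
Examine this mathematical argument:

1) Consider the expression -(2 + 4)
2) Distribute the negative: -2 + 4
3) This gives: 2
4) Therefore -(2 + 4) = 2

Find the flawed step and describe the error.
Step 2: Distribute the negative: -2 + 4

Step 2 incorrectly distributes the negative sign. The correct distribution is -(2 + 4) = -2 - 4 = -6. The negative must be applied to both terms, not just the first. The error treats -(2 + 4) as -2 + 4, which equals 2 instead of -6.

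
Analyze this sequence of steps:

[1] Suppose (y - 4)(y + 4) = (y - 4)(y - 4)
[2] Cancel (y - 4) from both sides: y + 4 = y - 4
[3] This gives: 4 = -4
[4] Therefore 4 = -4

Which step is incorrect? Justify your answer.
Step 2: Cancel (y - 4) from both sides: y + 4 = y - 4

Step 2 cancels (y - 4) from both sides. This is only valid if (y - 4) ≠ 0, i.e., y ≠ 4. When y = 4, both sides equal zero regardless of the other factors. The correct approach requires considering y = 4 as a separate case.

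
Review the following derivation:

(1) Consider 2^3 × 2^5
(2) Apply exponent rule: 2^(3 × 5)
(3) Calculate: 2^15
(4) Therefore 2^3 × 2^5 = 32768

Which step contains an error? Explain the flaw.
Step 2: Apply exponent rule: 2^(3 × 5)

Step 2 incorrectly states that a^b × a^c = a^(b×c). The correct rule is a^b × a^c = a^(b+c). The actual value is 2^3 × 2^5 = 2^8 = 256, not 2^15 = 32768.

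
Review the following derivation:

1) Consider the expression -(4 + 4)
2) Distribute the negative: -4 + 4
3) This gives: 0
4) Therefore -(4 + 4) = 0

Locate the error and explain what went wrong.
Step 2: Distribute the negative: -4 + 4

Step 2 incorrectly distributes the negative sign. The correct distribution is -(4 + 4) = -4 - 4 = -8. The negative must be applied to both terms, not just the first. The error treats -(4 + 4) as -4 + 4, which equals 0 instead of -8.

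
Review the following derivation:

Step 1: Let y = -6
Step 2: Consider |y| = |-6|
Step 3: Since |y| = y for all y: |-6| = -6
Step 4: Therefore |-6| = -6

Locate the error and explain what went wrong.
Step 3: Since |y| = y for all y: |-6| = -6

Step 3 incorrectly states that |y| = y for all y. The correct definition is |y| = y when y >= 0, and |y| = -y when y < 0. Since -6 < 0, we have |-6| = -(-6) = 6, not -6.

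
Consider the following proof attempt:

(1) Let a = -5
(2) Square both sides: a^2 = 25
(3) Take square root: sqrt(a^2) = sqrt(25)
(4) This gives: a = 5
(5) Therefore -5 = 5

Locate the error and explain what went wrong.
Step 4: This gives: a = 5

Step 4 incorrectly states that sqrt(a^2) = a. The correct identity is sqrt(a^2) = |a|. Since a = -5 < 0, we have sqrt(a^2) = |-5| = 5, not a = -5.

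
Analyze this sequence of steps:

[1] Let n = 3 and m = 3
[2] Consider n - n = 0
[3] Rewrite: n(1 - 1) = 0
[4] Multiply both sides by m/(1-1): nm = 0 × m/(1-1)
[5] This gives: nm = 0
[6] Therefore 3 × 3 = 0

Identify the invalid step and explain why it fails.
Step 4: Multiply both sides by m/(1-1): nm = 0 × m/(1-1)

Step 4 multiplies both sides by m/(1-1). However, 1-1 = 0, so this is multiplication by m/0, which is undefined. We cannot multiply by an undefined expression.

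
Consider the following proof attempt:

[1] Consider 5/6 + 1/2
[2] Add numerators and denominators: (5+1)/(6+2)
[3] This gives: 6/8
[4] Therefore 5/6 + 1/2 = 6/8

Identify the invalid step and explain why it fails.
Step 2: Add numerators and denominators: (5+1)/(6+2)

Step 2 incorrectly adds fractions by separately adding numerators and denominators. This is wrong. The correct method requires a common denominator: 5/6 + 1/2 = (5×2 + 1×6)/(6×2) = 16/12 = 4/3. The method used gives 6/8, which is different.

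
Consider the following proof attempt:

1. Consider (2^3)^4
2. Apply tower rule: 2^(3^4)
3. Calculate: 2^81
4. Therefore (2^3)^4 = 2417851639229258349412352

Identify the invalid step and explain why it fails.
Step 2: Apply tower rule: 2^(3^4)

Step 2 incorrectly states that (a^b)^c = a^(b^c). The correct rule is (a^b)^c = a^(b×c). The actual value is (2^3)^4 = 2^12 = 4096, not 2^81 = 2417851639229258349412352.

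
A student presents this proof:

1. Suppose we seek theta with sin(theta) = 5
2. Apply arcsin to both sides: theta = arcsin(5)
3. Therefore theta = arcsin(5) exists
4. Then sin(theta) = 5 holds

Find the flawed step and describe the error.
Step 2: Apply arcsin to both sides: theta = arcsin(5)

Step 2 applies arcsin to 5. However, arcsin(x) is only defined for x in [-1, 1] because sin(theta) can only produce values in that range. Since |5| > 1, arcsin(5) is undefined. There is no angle whose sine equals 5.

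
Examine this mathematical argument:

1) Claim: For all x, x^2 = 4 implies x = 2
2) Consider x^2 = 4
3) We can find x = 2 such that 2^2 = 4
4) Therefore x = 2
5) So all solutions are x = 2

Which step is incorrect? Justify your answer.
Step 4: Therefore x = 2

Step 4 incorrectly concludes that x = 2 is the only solution. The proof shows that x = 2 is A solution (existence), but does not show it is the ONLY solution (uniqueness). In fact, x = -2 is also a solution since (-2)^2 = 4. Finding one solution doesn't prove there are no others.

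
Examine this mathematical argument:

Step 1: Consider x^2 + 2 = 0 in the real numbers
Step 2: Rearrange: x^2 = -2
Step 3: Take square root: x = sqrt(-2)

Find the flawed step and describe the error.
Step 3: Take square root: x = sqrt(-2)

Step 3 takes the square root of -2, which is negative. In the real number system, the square root of a negative number is undefined. The equation x^2 + 2 = 0 has no real solutions. Square roots of negative numbers only exist in the complex numbers.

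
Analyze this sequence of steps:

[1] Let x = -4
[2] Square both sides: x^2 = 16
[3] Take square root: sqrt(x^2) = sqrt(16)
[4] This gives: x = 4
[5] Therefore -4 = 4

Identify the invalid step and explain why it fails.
Step 4: This gives: x = 4

Step 4 incorrectly states that sqrt(x^2) = x. The correct identity is sqrt(x^2) = |x|. Since x = -4 < 0, we have sqrt(x^2) = |-4| = 4, not x = -4.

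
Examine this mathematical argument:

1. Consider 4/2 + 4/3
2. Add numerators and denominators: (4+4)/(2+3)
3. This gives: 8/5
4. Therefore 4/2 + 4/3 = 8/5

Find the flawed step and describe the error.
Step 2: Add numerators and denominators: (4+4)/(2+3)

Step 2 incorrectly adds fractions by separately adding numerators and denominators. This is wrong. The correct method requires a common denominator: 4/2 + 4/3 = (4×3 + 4×2)/(2×3) = 20/6 = 10/3. The method used gives 8/5, which is different.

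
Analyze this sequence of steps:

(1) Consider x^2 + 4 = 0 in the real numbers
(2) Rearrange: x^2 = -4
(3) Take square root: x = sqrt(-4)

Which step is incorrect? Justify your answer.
Step 3: Take square root: x = sqrt(-4)

Step 3 takes the square root of -4, which is negative. In the real number system, the square root of a negative number is undefined. The equation x^2 + 4 = 0 has no real solutions. Square roots of negative numbers only exist in the complex numbers.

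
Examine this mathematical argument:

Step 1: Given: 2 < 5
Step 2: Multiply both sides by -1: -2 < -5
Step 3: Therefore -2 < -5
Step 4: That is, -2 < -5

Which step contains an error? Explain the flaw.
Step 2: Multiply both sides by -1: -2 < -5

Step 2 multiplies both sides by -1 but fails to reverse the inequality sign. When multiplying (or dividing) an inequality by a negative number, the direction must be reversed. Since 2 < 5, we should get -2 > -5, i.e., -2 > -5.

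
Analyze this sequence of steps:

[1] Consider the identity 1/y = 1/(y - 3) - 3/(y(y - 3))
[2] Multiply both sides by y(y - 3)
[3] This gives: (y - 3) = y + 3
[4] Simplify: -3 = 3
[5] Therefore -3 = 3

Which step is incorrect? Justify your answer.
Step 3: This gives: (y - 3) = y + 3

Step 3 makes a sign error when clearing denominators. Multiplying -3/(y(y - 3)) by y(y - 3) gives -3, not +3. The correct result is (y - 3) = y - 3, which is trivially true, not (y - 3) = y + 3. (Step 1 is a valid identity: 1/(y - 3) - 3/(y(y - 3)) = (y - 3)/(y(y - 3)) = 1/y.)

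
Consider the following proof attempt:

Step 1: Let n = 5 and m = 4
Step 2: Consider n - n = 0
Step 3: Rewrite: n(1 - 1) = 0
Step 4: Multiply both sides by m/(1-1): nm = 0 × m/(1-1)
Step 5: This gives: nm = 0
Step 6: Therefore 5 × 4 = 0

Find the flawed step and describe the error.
Step 4: Multiply both sides by m/(1-1): nm = 0 × m/(1-1)

Step 4 multiplies both sides by m/(1-1). However, 1-1 = 0, so this is multiplication by m/0, which is undefined. We cannot multiply by an undefined expression.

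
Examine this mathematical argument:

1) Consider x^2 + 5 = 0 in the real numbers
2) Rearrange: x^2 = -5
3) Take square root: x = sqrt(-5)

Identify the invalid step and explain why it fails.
Step 3: Take square root: x = sqrt(-5)

Step 3 takes the square root of -5, which is negative. In the real number system, the square root of a negative number is undefined. The equation x^2 + 5 = 0 has no real solutions. Square roots of negative numbers only exist in the complex numbers.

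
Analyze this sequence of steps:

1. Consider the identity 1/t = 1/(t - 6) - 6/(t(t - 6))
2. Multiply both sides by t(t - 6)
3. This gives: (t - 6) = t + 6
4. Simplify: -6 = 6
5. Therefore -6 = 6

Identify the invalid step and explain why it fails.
Step 3: This gives: (t - 6) = t + 6

Step 3 makes a sign error when clearing denominators. Multiplying -6/(t(t - 6)) by t(t - 6) gives -6, not +6. The correct result is (t - 6) = t - 6, which is trivially true, not (t - 6) = t + 6. (Step 1 is a valid identity: 1/(t - 6) - 6/(t(t - 6)) = (t - 6)/(t(t - 6)) = 1/t.)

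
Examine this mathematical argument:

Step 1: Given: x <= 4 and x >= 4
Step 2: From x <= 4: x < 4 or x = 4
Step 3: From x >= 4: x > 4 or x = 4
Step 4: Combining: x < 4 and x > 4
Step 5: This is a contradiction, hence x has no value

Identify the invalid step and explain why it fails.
Step 4: Combining: x < 4 and x > 4

Step 4 incorrectly combines the conditions. From x <= 4 and x >= 4, the intersection is x = 4. The error treats the 'or' cases as 'and' requirements. The correct conclusion is that x = 4 is the unique solution, not that no solution exists.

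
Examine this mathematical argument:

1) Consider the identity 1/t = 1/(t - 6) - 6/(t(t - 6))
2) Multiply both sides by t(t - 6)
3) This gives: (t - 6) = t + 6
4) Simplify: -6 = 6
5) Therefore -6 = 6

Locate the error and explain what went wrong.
Step 3: This gives: (t - 6) = t + 6

Step 3 makes a sign error when clearing denominators. Multiplying -6/(t(t - 6)) by t(t - 6) gives -6, not +6. The correct result is (t - 6) = t - 6, which is trivially true, not (t - 6) = t + 6. (Step 1 is a valid identity: 1/(t - 6) - 6/(t(t - 6)) = (t - 6)/(t(t - 6)) = 1/t.)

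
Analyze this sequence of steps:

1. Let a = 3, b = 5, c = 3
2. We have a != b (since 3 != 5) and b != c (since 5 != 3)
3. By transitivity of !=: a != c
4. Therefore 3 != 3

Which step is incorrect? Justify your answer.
Step 3: By transitivity of !=: a != c

Step 3 incorrectly applies transitivity to the '!=' relation. Transitivity states: if a R b and b R c, then a R c. However, '!=' is not transitive. Counterexample: 3 != 5 and 5 != 3, but 3 = 3 (both equal 3). Transitivity holds for relations like <, <=, =, but not for !=.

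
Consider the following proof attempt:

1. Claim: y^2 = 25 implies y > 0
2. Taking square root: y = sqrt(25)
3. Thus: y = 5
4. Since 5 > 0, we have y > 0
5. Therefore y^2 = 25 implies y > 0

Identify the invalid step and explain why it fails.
Step 2: Taking square root: y = sqrt(25)

Step 2 takes the square root and assumes the positive root only. The equation y^2 = 25 actually has two solutions: y = 5 and y = -5. The proof silently assumes y > 0 without justification, then uses this assumption to conclude y > 0, which is circular. The counterexample y = -5 shows the claim is false.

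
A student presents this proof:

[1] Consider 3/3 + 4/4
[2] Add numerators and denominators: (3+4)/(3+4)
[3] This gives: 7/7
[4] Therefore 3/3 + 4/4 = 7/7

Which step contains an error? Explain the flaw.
Step 2: Add numerators and denominators: (3+4)/(3+4)

Step 2 incorrectly adds fractions by separately adding numerators and denominators. This is wrong. The correct method requires a common denominator: 3/3 + 4/4 = (3×4 + 4×3)/(3×4) = 24/12 = 2. The method used gives 7/7, which is different.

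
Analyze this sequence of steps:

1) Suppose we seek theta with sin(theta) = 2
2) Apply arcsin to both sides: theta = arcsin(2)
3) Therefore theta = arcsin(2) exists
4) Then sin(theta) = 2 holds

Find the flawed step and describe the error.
Step 2: Apply arcsin to both sides: theta = arcsin(2)

Step 2 applies arcsin to 2. However, arcsin(x) is only defined for x in [-1, 1] because sin(theta) can only produce values in that range. Since |2| > 1, arcsin(2) is undefined. There is no angle whose sine equals 2.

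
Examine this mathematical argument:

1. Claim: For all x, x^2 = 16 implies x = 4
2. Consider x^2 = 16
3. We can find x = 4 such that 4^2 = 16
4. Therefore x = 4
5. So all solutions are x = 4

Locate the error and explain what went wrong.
Step 4: Therefore x = 4

Step 4 incorrectly concludes that x = 4 is the only solution. The proof shows that x = 4 is A solution (existence), but does not show it is the ONLY solution (uniqueness). In fact, x = -4 is also a solution since (-4)^2 = 16. Finding one solution doesn't prove there are no others.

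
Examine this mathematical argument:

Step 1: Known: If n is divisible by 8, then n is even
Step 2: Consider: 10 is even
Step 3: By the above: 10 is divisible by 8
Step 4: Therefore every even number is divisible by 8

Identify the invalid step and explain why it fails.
Step 3: By the above: 10 is divisible by 8

Step 3 commits the fallacy of affirming the consequent. The known fact 'divisible by 8 → even' does NOT imply 'even → divisible by 8'. That would be the converse, which is false. For example, 10 is even but 10 ÷ 8 = 1.25, which is not an integer.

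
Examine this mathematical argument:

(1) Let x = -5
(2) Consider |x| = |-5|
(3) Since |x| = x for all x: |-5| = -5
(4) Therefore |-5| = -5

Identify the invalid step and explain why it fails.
Step 3: Since |x| = x for all x: |-5| = -5

Step 3 incorrectly states that |x| = x for all x. The correct definition is |x| = x when x >= 0, and |x| = -x when x < 0. Since -5 < 0, we have |-5| = -(-5) = 5, not -5.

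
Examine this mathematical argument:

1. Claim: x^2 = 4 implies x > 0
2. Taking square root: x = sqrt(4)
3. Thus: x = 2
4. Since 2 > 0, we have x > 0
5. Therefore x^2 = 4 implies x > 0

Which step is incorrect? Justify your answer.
Step 2: Taking square root: x = sqrt(4)

Step 2 takes the square root and assumes the positive root only. The equation x^2 = 4 actually has two solutions: x = 2 and x = -2. The proof silently assumes x > 0 without justification, then uses this assumption to conclude x > 0, which is circular. The counterexample x = -2 shows the claim is false.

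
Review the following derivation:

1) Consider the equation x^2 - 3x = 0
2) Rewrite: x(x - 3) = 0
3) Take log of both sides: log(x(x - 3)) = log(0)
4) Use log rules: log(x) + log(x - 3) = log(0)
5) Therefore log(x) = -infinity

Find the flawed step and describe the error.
Step 3: Take log of both sides: log(x(x - 3)) = log(0)

Step 3 takes the logarithm of both sides, resulting in log(0) on the right side. The logarithm is only defined for positive numbers; log(0) is undefined (approaches negative infinity). This operation is invalid.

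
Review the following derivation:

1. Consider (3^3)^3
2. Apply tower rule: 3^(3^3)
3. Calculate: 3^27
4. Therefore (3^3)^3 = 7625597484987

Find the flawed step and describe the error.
Step 2: Apply tower rule: 3^(3^3)

Step 2 incorrectly states that (a^b)^c = a^(b^c). The correct rule is (a^b)^c = a^(b×c). The actual value is (3^3)^3 = 3^9 = 19683, not 3^27 = 7625597484987.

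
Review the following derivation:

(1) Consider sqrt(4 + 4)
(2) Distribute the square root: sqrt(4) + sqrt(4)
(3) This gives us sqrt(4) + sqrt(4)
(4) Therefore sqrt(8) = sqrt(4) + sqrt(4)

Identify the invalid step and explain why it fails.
Step 2: Distribute the square root: sqrt(4) + sqrt(4)

Step 2 incorrectly 'distributes' the square root over addition. The square root function does not distribute: sqrt(a + b) ≠ sqrt(a) + sqrt(b). In fact, sqrt(4 + 4) = sqrt(8) ≈ 2.8284, while sqrt(4) + sqrt(4) ≈ 4.0000.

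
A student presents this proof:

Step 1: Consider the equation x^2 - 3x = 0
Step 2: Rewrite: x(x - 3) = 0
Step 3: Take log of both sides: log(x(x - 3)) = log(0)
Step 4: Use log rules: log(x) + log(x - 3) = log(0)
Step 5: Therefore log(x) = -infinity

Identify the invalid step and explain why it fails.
Step 3: Take log of both sides: log(x(x - 3)) = log(0)

Step 3 takes the logarithm of both sides, resulting in log(0) on the right side. The logarithm is only defined for positive numbers; log(0) is undefined (approaches negative infinity). This operation is invalid.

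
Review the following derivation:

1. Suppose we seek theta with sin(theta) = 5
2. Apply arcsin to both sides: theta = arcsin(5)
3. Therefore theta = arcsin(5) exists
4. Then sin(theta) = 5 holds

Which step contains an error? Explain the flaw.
Step 2: Apply arcsin to both sides: theta = arcsin(5)

Step 2 applies arcsin to 5. However, arcsin(x) is only defined for x in [-1, 1] because sin(theta) can only produce values in that range. Since |5| > 1, arcsin(5) is undefined. There is no angle whose sine equals 5.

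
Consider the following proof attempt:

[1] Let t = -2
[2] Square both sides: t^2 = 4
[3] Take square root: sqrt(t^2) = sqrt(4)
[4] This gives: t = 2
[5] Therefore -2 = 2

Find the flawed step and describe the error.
Step 4: This gives: t = 2

Step 4 incorrectly states that sqrt(t^2) = t. The correct identity is sqrt(t^2) = |t|. Since t = -2 < 0, we have sqrt(t^2) = |-2| = 2, not t = -2.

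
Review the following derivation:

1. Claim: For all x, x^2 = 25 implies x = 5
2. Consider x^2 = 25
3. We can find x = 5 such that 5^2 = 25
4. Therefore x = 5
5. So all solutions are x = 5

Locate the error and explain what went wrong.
Step 4: Therefore x = 5

Step 4 incorrectly concludes that x = 5 is the only solution. The proof shows that x = 5 is A solution (existence), but does not show it is the ONLY solution (uniqueness). In fact, x = -5 is also a solution since (-5)^2 = 25. Finding one solution doesn't prove there are no others.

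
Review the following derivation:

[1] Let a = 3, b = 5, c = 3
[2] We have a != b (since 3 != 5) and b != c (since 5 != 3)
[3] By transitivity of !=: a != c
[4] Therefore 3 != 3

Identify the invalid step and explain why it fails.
Step 3: By transitivity of !=: a != c

Step 3 incorrectly applies transitivity to the '!=' relation. Transitivity states: if a R b and b R c, then a R c. However, '!=' is not transitive. Counterexample: 3 != 5 and 5 != 3, but 3 = 3 (both equal 3). Transitivity holds for relations like <, <=, =, but not for !=.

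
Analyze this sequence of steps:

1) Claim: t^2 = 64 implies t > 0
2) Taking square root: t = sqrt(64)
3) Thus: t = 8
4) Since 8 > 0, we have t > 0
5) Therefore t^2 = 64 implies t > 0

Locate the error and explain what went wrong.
Step 2: Taking square root: t = sqrt(64)

Step 2 takes the square root and assumes the positive root only. The equation t^2 = 64 actually has two solutions: t = 8 and t = -8. The proof silently assumes t > 0 without justification, then uses this assumption to conclude t > 0, which is circular. The counterexample t = -8 shows the claim is false.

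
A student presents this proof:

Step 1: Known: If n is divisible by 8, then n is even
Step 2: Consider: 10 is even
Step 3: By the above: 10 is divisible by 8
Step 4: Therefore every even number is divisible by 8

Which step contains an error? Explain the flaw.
Step 3: By the above: 10 is divisible by 8

Step 3 commits the fallacy of affirming the consequent. The known fact 'divisible by 8 → even' does NOT imply 'even → divisible by 8'. That would be the converse, which is false. For example, 10 is even but 10 ÷ 8 = 1.25, which is not an integer.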